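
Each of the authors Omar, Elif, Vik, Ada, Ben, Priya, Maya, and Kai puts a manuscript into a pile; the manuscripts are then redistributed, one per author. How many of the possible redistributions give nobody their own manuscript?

14833

Count assignments avoiding every fixed point. For any j of the 8 authors fixed to their own manuscript, the other 8−j can be arranged in (8−j)! ways.
By inclusion–exclusion this is Σ_{j=0}^{8} (−1)^j C(8,j)·(8−j)!.
Computing: 40320 − 40320 + 20160 − 6720 + 1680 − 336 + 56 − 8 + 1 = 14833.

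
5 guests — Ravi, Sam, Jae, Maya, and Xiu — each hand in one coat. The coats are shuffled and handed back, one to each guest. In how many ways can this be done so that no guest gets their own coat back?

44

This is the derangement count D_5: permutations of 5 items with no fixed point.
By inclusion–exclusion this is Σ_{j=0}^{5} (−1)^j C(5,j)·(5−j)!.
Computing: 120 − 120 + 60 − 20 + 5 − 1 = 44.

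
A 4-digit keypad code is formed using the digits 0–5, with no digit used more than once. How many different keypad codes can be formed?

360

With no repetition, fill the 4 digits in order: 6 choices, then 5, down to 3.
That product is 6 × 5 × 4 × 3 = 360.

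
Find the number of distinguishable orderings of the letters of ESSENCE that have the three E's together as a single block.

Treat the 3 copies of E as a single block. The multiset to arrange is then {EEE, C, N, S, S}, 5 items in all.
That gives (5)!/(2!) = 60 arrangements.

60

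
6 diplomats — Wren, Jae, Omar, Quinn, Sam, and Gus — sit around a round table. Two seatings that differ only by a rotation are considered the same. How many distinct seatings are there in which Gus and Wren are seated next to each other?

48

Treat {Gus, Wren} as one unit (2 internal orders) and seat the resulting 5 units around the table: (4)! circular arrangements.
So 2 × (4)! = 2 × 24 = 48.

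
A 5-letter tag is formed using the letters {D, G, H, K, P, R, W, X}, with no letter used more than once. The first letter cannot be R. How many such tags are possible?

The first letter has 8−1 = 7 choices (anything except R).
The remaining 4 letters are filled from the other 7 symbols without repetition: 7 × 6 × 5 × 4 = 840.
Total: 7 × 840 = 5880.

5880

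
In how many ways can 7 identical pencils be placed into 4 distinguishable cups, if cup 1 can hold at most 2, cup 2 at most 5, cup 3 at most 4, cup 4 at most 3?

By stars and bars, unrestricted non-negative solutions to x_1+…+x_4 = 7 number C(7+3,3) = 120.
Subtract solutions that violate a single cap (substitute x_i' = x_i − (cap_i+1)): x_1 ≥ 3 gives C(7,3) = 35; x_2 ≥ 6 gives C(4,3) = 4; x_3 ≥ 5 gives C(5,3) = 10; x_4 ≥ 4 gives C(6,3) = 20. Together 69.
Add back pairs where two caps are both exceeded: 0 + 0 + 1 + 0 + 0 + 0 = 1.
By inclusion–exclusion the count is 120 − 69 + 1 = 52.

52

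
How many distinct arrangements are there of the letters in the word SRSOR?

30

The 5 letters of SRSOR have repeats: R appearing twice and S appearing twice.
So there are 5! / (2!·2!) = 30 distinguishable arrangements.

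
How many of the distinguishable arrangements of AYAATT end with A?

With the last slot taken by A, it remains to arrange the other 5 letters (YAATT).
Those 5 letters have A appearing twice and T appearing twice, giving (5)!/(2!·2!) = 30.

30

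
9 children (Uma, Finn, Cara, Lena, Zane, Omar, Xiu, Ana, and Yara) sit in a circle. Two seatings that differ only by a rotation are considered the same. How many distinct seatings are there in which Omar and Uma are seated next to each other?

Glue Omar and Uma into a block (2 internal orders). Seating 8 units around a circle gives (7)! arrangements.
So 2 × (7)! = 2 × 5040 = 10080.

10080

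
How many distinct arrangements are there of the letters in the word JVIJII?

60

Letter multiplicities in JVIJII: I×3, J×2, V×1.
So there are 6! / (3!·2!) = 60 distinguishable arrangements.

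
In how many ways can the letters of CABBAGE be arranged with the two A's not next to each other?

Total arrangements of CABBAGE: 7!/(2!·2!) = 1260.
If the two A's are adjacent, glue them into one block, leaving 6 items to arrange: (6)!/(2!) = 360 ways.
Subtracting, 1260 − 360 = 900 arrangements keep the A's apart.

900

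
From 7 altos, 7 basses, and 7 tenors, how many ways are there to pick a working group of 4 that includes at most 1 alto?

Split by how many altos are chosen (0 through 1).
Sum: C(7,0)·C(14,4) + C(7,1)·C(14,3) = 1001 + 2548 = 3549.

3549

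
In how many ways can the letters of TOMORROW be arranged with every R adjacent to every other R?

840

Treat the 2 copies of R as a single block. The multiset to arrange is then {RR, M, O, O, O, T, W}, 7 items in all.
That gives (7)!/(3!) = 840 arrangements.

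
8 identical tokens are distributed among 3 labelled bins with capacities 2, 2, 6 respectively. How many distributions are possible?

Without the upper bounds there are C(10,2) = 45 ways to split 8 among 3 bins.
Subtract solutions that violate a single cap (substitute x_i' = x_i − (cap_i+1)): x_1 ≥ 3 gives C(7,2) = 21; x_2 ≥ 3 gives C(7,2) = 21; x_3 ≥ 7 gives C(3,2) = 3. Together 45.
Add back pairs where two caps are both exceeded: 6 + 0 + 0 = 6.
By inclusion–exclusion the count is 45 − 45 + 6 = 6.

6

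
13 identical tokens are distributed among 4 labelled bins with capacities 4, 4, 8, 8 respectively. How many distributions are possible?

180

By stars and bars, unrestricted non-negative solutions to x_1+…+x_4 = 13 number C(13+3,3) = 560.
Subtract solutions that violate a single cap (substitute x_i' = x_i − (cap_i+1)): x_1 ≥ 5 gives C(11,3) = 165; x_2 ≥ 5 gives C(11,3) = 165; x_3 ≥ 9 gives C(7,3) = 35; x_4 ≥ 9 gives C(7,3) = 35. Together 400.
Add back pairs where two caps are both exceeded: 20 + 0 + 0 + 0 + 0 + 0 = 20.
By inclusion–exclusion the count is 560 − 400 + 20 = 180.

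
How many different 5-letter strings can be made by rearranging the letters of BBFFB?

The 5 letters of BBFFB have repeats: B appearing 3 times and F appearing twice.
So there are 5! / (3!·2!) = 10 distinguishable arrangements.

10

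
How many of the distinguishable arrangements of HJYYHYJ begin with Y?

With the first slot taken by Y, it remains to arrange the other 6 letters (HJYHYJ).
Those 6 letters have H appearing twice, J appearing twice, and Y appearing twice, giving (6)!/(2!·2!·2!) = 90.

90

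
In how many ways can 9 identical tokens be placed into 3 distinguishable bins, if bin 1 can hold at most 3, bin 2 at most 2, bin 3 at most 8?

11

Ignoring the caps, the number of non-negative solutions to x_1+…+x_3 = 9 is C(11,2) = 55.
Subtract solutions that violate a single cap (substitute x_i' = x_i − (cap_i+1)): x_1 ≥ 4 gives C(7,2) = 21; x_2 ≥ 3 gives C(8,2) = 28; x_3 ≥ 9 gives C(2,2) = 1. Together 50.
Add back pairs where two caps are both exceeded: 6 + 0 + 0 = 6.
By inclusion–exclusion the count is 55 − 50 + 6 = 11.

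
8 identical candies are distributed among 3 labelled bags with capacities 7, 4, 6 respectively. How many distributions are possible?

31

Without the upper bounds there are C(10,2) = 45 ways to split 8 among 3 bags.
Subtract solutions that violate a single cap (substitute x_i' = x_i − (cap_i+1)): x_1 ≥ 8 gives C(2,2) = 1; x_2 ≥ 5 gives C(5,2) = 10; x_3 ≥ 7 gives C(3,2) = 3. Together 14.
No two caps can be exceeded simultaneously, so the pair terms are all 0.
By inclusion–exclusion the count is 45 − 14 + 0 = 31.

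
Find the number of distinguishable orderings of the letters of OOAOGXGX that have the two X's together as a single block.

420

Treat the 2 copies of X as a single block. The multiset to arrange is then {XX, A, G, G, O, O, O}, 7 items in all.
That gives (7)!/(3!·2!) = 420 arrangements.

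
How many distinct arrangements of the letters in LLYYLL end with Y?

5

With the last slot taken by Y, it remains to arrange the other 5 letters (LLYLL).
Those 5 letters have L appearing 4 times, giving (5)!/(4!) = 5.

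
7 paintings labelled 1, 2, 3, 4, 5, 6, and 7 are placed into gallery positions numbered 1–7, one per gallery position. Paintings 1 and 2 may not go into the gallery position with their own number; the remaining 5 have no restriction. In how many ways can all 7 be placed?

Let Aᵢ (for i ∈ {1, 2}) be the placements that put painting i in its forbidden gallery position. Any j of these fix j positions, leaving (7−j)! ways to fill the rest, and there are C(2,j) ways to pick which j.
By inclusion–exclusion, the number of valid placements is Σ_{j=0}^{2} (−1)^j C(2,j)·(7−j)!.
Computing: 5040 − 1440 + 120 = 3720.

3720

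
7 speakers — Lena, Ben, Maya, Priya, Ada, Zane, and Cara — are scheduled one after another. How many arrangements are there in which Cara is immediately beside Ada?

Place the 5 others and the Cara-Ada pair as 6 objects in a line; the pair has 2 internal arrangements.
So the count is 2·(6)! = 1440.

1440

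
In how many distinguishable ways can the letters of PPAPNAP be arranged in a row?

The 7 letters of PPAPNAP have repeats: A appearing twice and P appearing 4 times.
The number of distinct arrangements is 7!/(4!·2!) = 5040/48 = 105.

105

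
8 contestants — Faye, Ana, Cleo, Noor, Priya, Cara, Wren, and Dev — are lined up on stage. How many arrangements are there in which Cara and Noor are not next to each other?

Of the 8! = 40320 arrangements, those with Cara and Noor adjacent number 2 × 7! = 10080 (treat the pair as a block with 2 internal orders).
Complementary counting: 40320 − 10080 = 30240.

30240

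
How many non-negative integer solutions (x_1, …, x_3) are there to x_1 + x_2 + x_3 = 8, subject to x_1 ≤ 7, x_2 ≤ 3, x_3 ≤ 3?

15

By stars and bars, unrestricted non-negative solutions to x_1+…+x_3 = 8 number C(8+2,2) = 45.
Subtract solutions that violate a single cap (substitute x_i' = x_i − (cap_i+1)): x_1 ≥ 8 gives C(2,2) = 1; x_2 ≥ 4 gives C(6,2) = 15; x_3 ≥ 4 gives C(6,2) = 15. Together 31.
Add back pairs where two caps are both exceeded: 0 + 0 + 1 = 1.
By inclusion–exclusion the count is 45 − 31 + 1 = 15.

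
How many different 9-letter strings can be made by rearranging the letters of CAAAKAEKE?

The 9 letters of CAAAKAEKE have repeats: A appearing 4 times, E appearing twice, and K appearing twice.
So there are 9! / (4!·2!·2!) = 3780 distinguishable arrangements.

3780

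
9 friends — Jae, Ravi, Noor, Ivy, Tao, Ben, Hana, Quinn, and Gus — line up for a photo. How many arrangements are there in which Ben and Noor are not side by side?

There are 9! = 362880 arrangements in all. If Ben and Noor are adjacent, merging them into one block gives 2·(8)! = 80640 arrangements.
So 362880 − 80640 = 282240 arrangements keep them apart.

282240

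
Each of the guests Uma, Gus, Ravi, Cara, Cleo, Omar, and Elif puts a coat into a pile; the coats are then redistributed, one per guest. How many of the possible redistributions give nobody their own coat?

1854

This is the derangement count D_7: permutations of 7 items with no fixed point.
By inclusion–exclusion this is Σ_{j=0}^{7} (−1)^j C(7,j)·(7−j)!.
Computing: 5040 − 5040 + 2520 − 840 + 210 − 42 + 7 − 1 = 1854.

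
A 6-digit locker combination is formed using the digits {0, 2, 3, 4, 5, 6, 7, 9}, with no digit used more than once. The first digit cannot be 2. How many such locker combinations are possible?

17640

The first digit has 8−1 = 7 choices (anything except 2).
The remaining 5 digits are filled from the other 7 symbols without repetition: 7 × 6 × 5 × 4 × 3 = 2520.
Total: 7 × 2520 = 17640.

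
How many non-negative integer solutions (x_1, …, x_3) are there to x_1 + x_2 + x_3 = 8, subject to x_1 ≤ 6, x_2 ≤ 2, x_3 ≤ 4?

12

By stars and bars, unrestricted non-negative solutions to x_1+…+x_3 = 8 number C(8+2,2) = 45.
Subtract solutions that violate a single cap (substitute x_i' = x_i − (cap_i+1)): x_1 ≥ 7 gives C(3,2) = 3; x_2 ≥ 3 gives C(7,2) = 21; x_3 ≥ 5 gives C(5,2) = 10. Together 34.
Add back pairs where two caps are both exceeded: 0 + 0 + 1 = 1.
By inclusion–exclusion the count is 45 − 34 + 1 = 12.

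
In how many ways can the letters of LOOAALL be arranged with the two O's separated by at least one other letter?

Total arrangements of LOOAALL: 7!/(3!·2!·2!) = 210.
If the two O's are adjacent, glue them into one block, leaving 6 items to arrange: (6)!/(3!·2!) = 60 ways.
Hence 210 − 60 = 150.

150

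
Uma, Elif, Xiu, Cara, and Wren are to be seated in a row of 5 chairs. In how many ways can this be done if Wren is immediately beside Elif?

48

Place the 3 others and the Wren-Elif pair as 4 objects in a line; the pair has 2 internal arrangements.
So the count is 2·(4)! = 48.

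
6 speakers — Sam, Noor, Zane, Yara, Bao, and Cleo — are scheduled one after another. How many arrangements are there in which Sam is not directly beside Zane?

There are 6! = 720 arrangements in all. If Sam and Zane are adjacent, merging them into one block gives 2·(5)! = 240 arrangements.
So 720 − 240 = 480 arrangements keep them apart.

480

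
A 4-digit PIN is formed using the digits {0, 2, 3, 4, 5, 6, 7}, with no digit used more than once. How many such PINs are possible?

Choose and order 4 of the 7 symbols: the first digit has 7 options, the next 6, then 5, 4.
That product is 7 × 6 × 5 × 4 = 840.

840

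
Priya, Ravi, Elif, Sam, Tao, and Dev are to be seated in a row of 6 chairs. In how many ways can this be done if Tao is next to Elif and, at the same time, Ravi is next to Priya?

Treat {Tao,Elif} as one block (2 orders) and {Ravi,Priya} as another (2 orders).
That leaves 4 units to arrange: 2 × 2 × 4! = 4 × 24 = 96.

96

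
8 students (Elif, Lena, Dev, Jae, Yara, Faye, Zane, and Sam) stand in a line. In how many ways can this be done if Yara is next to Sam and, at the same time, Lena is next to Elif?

2880

Treat {Yara,Sam} as one block (2 orders) and {Lena,Elif} as another (2 orders).
That leaves 6 units to arrange: 2 × 2 × 6! = 4 × 720 = 2880.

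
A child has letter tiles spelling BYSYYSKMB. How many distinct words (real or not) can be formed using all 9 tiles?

BYSYYSKMB has 9 letters with B appearing twice, S appearing twice, and Y appearing 3 times.
Dividing 9! = 362880 by 3!·2!·2! = 24 for the repeated letters gives 15120.

15120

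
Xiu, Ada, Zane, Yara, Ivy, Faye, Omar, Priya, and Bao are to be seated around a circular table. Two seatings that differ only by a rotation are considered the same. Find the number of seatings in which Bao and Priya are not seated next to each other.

30240

All circular seatings of 9 people number (8)! = 40320.
Seatings with Bao beside Priya: treat them as a block with 2 internal orders, giving 2 × (7)! = 10080.
Subtracting, 40320 − 10080 = 30240.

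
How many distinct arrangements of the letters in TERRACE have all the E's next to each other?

Treat the 2 copies of E as a single block. The multiset to arrange is then {EE, A, C, R, R, T}, 6 items in all.
That gives (6)!/(2!) = 360 arrangements.

360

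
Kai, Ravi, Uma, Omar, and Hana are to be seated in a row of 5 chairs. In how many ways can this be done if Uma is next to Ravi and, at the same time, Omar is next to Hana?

Treat {Uma,Ravi} as one block (2 orders) and {Omar,Hana} as another (2 orders).
That leaves 3 units to arrange: 2 × 2 × 3! = 4 × 6 = 24.

24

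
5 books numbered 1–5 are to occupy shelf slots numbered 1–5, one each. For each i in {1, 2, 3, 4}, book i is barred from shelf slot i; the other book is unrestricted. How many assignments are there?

Let Aᵢ (for 1 ≤ i ≤ 4) be the placements that put book i in its forbidden shelf slot. Any j of these fix j positions, leaving (5−j)! ways to fill the rest, and there are C(4,j) ways to pick which j.
By inclusion–exclusion, the number of valid placements is Σ_{j=0}^{4} (−1)^j C(4,j)·(5−j)!.
Computing: 120 − 96 + 36 − 8 + 1 = 53.

53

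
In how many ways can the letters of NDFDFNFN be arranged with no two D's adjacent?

420

There are 8!/(3!·3!·2!) = 560 arrangements of NDFDFNFN in total.
If the two D's are adjacent, glue them into one block, leaving 7 items to arrange: (7)!/(3!·3!) = 140 ways.
Subtracting, 560 − 140 = 420 arrangements keep the D's apart.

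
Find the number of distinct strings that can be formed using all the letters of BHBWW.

30

The 5 letters of BHBWW have repeats: B appearing twice and W appearing twice.
Dividing 5! = 120 by 2!·2! = 4 for the repeated letters gives 30.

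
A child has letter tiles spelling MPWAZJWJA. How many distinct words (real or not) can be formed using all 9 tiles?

MPWAZJWJA has 9 letters with A appearing twice, J appearing twice, and W appearing twice.
Dividing 9! = 362880 by 2!·2!·2! = 8 for the repeated letters gives 45360.

45360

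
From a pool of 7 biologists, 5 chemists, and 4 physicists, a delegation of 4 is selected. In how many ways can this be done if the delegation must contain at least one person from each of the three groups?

With no constraint there are C(16,4) = 1820 possible selections.
Subtract selections that omit an entire group: no biologists → C(9,4) = 126; no chemists → C(11,4) = 330; no physicists → C(12,4) = 495.
Add back selections omitting two groups (i.e. drawn from a single group): C(7,4) + C(5,4) + C(4,4) = 41.
By inclusion–exclusion: 1820 − 951 + 41 = 910.

910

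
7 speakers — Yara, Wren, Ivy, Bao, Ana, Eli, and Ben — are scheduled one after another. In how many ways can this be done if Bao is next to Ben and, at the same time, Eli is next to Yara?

Treat {Bao,Ben} as one block (2 orders) and {Eli,Yara} as another (2 orders).
That leaves 5 units to arrange: 2 × 2 × 5! = 4 × 120 = 480.

480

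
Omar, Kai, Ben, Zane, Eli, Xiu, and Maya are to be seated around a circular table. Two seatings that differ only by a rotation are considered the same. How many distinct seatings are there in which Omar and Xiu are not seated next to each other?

480

Without the restriction there are (6)! = 720 seatings.
Those with Omar next to Xiu: fuse the pair into one unit and seat 6 units around a circle — 2·(5)! = 240.
Subtracting, 720 − 240 = 480.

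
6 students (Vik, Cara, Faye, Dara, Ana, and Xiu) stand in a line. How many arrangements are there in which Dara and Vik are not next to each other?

480

There are 6! = 720 arrangements in all. If Dara and Vik are adjacent, merging them into one block gives 2·(5)! = 240 arrangements.
So 720 − 240 = 480 arrangements keep them apart.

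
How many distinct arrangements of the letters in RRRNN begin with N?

4

With the first slot taken by N, it remains to arrange the other 4 letters (RRRN).
Those 4 letters have R appearing 3 times, giving (4)!/(3!) = 4.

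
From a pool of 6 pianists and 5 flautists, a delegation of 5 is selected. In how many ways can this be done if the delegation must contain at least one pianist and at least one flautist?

455

Unrestricted: C(11,5) = 462 ways to pick any 5 of the 11.
Subtract selections that omit an entire group: no pianists → C(5,5) = 1; no flautists → C(6,5) = 6.
Both groups omitted at once is impossible, so 462 − 7 = 455.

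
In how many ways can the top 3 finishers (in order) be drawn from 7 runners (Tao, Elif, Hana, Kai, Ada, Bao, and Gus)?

There are 7 choices for 1st place, 6 for 2nd, and 5 for 3rd.
That gives 7 × 6 × 5 = 210.

210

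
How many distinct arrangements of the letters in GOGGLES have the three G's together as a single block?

Treat the 3 copies of G as a single block. The multiset to arrange is then {GGG, E, L, O, S}, 5 items in all.
All 5 items are distinct, so there are (5)! = 120 arrangements.

120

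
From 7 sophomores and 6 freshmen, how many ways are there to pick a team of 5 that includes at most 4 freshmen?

1281

Split by how many freshmen are chosen (0 through 4).
Sum: C(6,0)·C(7,5) + C(6,1)·C(7,4) + C(6,2)·C(7,3) + C(6,3)·C(7,2) + C(6,4)·C(7,1) = 21 + 210 + 525 + 420 + 105 = 1281.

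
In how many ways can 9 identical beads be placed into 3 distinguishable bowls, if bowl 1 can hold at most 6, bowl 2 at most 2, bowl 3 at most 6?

15

Ignoring the caps, the number of non-negative solutions to x_1+…+x_3 = 9 is C(11,2) = 55.
Subtract solutions that violate a single cap (substitute x_i' = x_i − (cap_i+1)): x_1 ≥ 7 gives C(4,2) = 6; x_2 ≥ 3 gives C(8,2) = 28; x_3 ≥ 7 gives C(4,2) = 6. Together 40.
No two caps can be exceeded simultaneously, so the pair terms are all 0.
By inclusion–exclusion the count is 55 − 40 + 0 = 15.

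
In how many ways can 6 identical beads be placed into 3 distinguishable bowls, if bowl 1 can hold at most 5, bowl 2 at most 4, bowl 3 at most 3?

18

Without the upper bounds there are C(8,2) = 28 ways to split 6 among 3 bowls.
Subtract solutions that violate a single cap (substitute x_i' = x_i − (cap_i+1)): x_1 ≥ 6 gives C(2,2) = 1; x_2 ≥ 5 gives C(3,2) = 3; x_3 ≥ 4 gives C(4,2) = 6. Together 10.
No two caps can be exceeded simultaneously, so the pair terms are all 0.
By inclusion–exclusion the count is 28 − 10 + 0 = 18.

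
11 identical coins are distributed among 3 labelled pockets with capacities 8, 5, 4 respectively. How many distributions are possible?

24

Without the upper bounds there are C(13,2) = 78 ways to split 11 among 3 pockets.
Subtract solutions that violate a single cap (substitute x_i' = x_i − (cap_i+1)): x_1 ≥ 9 gives C(4,2) = 6; x_2 ≥ 6 gives C(7,2) = 21; x_3 ≥ 5 gives C(8,2) = 28. Together 55.
Add back pairs where two caps are both exceeded: 0 + 0 + 1 = 1.
By inclusion–exclusion the count is 78 − 55 + 1 = 24.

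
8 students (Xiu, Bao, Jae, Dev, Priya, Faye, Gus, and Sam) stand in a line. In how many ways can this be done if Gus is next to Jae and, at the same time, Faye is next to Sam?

Treat {Gus,Jae} as one block (2 orders) and {Faye,Sam} as another (2 orders).
That leaves 6 units to arrange: 2 × 2 × 6! = 4 × 720 = 2880.

2880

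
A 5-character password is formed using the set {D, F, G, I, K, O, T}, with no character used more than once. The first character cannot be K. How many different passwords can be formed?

The first character has 7−1 = 6 choices (anything except K).
The remaining 4 characters are filled from the other 6 symbols without repetition: 6 × 5 × 4 × 3 = 360.
Total: 6 × 360 = 2160.

2160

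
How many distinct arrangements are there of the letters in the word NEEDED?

60

NEEDED has 6 letters with D appearing twice and E appearing 3 times.
Dividing 6! = 720 by 3!·2! = 12 for the repeated letters gives 60.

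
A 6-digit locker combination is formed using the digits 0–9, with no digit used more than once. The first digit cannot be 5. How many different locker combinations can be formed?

136080

The first digit has 10−1 = 9 choices (anything except 5).
The remaining 5 digits are filled from the other 9 symbols without repetition: 9 × 8 × 7 × 6 × 5 = 15120.
Total: 9 × 15120 = 136080.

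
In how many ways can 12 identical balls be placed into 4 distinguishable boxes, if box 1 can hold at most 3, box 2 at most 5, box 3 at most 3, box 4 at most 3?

10

Ignoring the caps, the number of non-negative solutions to x_1+…+x_4 = 12 is C(15,3) = 455.
Subtract solutions that violate a single cap (substitute x_i' = x_i − (cap_i+1)): x_1 ≥ 4 gives C(11,3) = 165; x_2 ≥ 6 gives C(9,3) = 84; x_3 ≥ 4 gives C(11,3) = 165; x_4 ≥ 4 gives C(11,3) = 165. Together 579.
Add back pairs where two caps are both exceeded: 10 + 35 + 35 + 10 + 10 + 35 = 135.
Subtract triples: 0 + 0 + 1 + 0 = 1.
By inclusion–exclusion the count is 455 − 579 + 135 − 1 = 10.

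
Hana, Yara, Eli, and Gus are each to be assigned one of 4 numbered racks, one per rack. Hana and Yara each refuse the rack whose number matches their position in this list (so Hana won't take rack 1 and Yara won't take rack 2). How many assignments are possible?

14

Let Aᵢ (for i ∈ {1, 2}) be the placements that put person i in their forbidden rack. Any j of these fix j positions, leaving (4−j)! ways to fill the rest, and there are C(2,j) ways to pick which j.
By inclusion–exclusion, the number of valid placements is Σ_{j=0}^{2} (−1)^j C(2,j)·(4−j)!.
Computing: 24 − 12 + 2 = 14.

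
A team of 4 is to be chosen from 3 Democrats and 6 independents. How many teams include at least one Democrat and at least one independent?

Total 4-person selections from all 9: C(9,4) = 126.
Subtract selections that omit an entire group: no Democrats → C(6,4) = 15; no independents → C(3,4) = 0.
Both groups omitted at once is impossible, so 126 − 15 = 111.

111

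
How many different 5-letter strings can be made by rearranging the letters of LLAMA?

Letter multiplicities in LLAMA: A×2, L×2, M×1.
Dividing 5! = 120 by 2!·2! = 4 for the repeated letters gives 30.

30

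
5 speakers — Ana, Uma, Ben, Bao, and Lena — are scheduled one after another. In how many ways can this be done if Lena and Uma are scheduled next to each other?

Glue Lena and Uma into one block (2 internal orders), leaving 4 units to arrange in a row.
So the count is 2·(4)! = 48.

48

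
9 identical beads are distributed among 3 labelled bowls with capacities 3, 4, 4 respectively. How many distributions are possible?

6

Ignoring the caps, the number of non-negative solutions to x_1+…+x_3 = 9 is C(11,2) = 55.
Subtract solutions that violate a single cap (substitute x_i' = x_i − (cap_i+1)): x_1 ≥ 4 gives C(7,2) = 21; x_2 ≥ 5 gives C(6,2) = 15; x_3 ≥ 5 gives C(6,2) = 15. Together 51.
Add back pairs where two caps are both exceeded: 1 + 1 + 0 = 2.
By inclusion–exclusion the count is 55 − 51 + 2 = 6.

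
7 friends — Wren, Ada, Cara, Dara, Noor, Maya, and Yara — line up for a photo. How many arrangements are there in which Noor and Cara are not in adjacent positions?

Of the 7! = 5040 arrangements, those with Noor and Cara adjacent number 2 × 6! = 1440 (treat the pair as a block with 2 internal orders).
Complementary counting: 5040 − 1440 = 3600.

3600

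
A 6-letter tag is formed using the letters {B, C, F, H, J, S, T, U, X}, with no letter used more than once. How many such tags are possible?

60480

With no repetition, fill the 6 letters in order: 9 choices, then 8, down to 4.
9 × 8 × 7 × 6 × 5 × 4 = 60480.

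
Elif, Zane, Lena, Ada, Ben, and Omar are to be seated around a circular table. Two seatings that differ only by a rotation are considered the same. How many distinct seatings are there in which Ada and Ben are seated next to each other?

48

Glue Ada and Ben into a block (2 internal orders). Seating 5 units around a circle gives (4)! arrangements.
So 2 × (4)! = 2 × 24 = 48.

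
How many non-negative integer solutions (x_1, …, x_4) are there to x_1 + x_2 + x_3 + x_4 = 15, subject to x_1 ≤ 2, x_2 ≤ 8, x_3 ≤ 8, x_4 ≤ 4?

75

By stars and bars, unrestricted non-negative solutions to x_1+…+x_4 = 15 number C(15+3,3) = 816.
Subtract solutions that violate a single cap (substitute x_i' = x_i − (cap_i+1)): x_1 ≥ 3 gives C(15,3) = 455; x_2 ≥ 9 gives C(9,3) = 84; x_3 ≥ 9 gives C(9,3) = 84; x_4 ≥ 5 gives C(13,3) = 286. Together 909.
Add back pairs where two caps are both exceeded: 20 + 20 + 120 + 0 + 4 + 4 = 168.
By inclusion–exclusion the count is 816 − 909 + 168 = 75.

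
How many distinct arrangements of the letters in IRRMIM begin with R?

With the first slot taken by R, it remains to arrange the other 5 letters (IRMIM).
Those 5 letters have I appearing twice and M appearing twice, giving (5)!/(2!·2!) = 30.

30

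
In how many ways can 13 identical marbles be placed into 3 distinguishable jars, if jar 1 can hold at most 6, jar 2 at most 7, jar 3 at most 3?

10

Without the upper bounds there are C(15,2) = 105 ways to split 13 among 3 jars.
Subtract solutions that violate a single cap (substitute x_i' = x_i − (cap_i+1)): x_1 ≥ 7 gives C(8,2) = 28; x_2 ≥ 8 gives C(7,2) = 21; x_3 ≥ 4 gives C(11,2) = 55. Together 104.
Add back pairs where two caps are both exceeded: 0 + 6 + 3 = 9.
By inclusion–exclusion the count is 105 − 104 + 9 = 10.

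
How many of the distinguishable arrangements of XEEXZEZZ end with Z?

Fix Z in the last position and arrange the remaining 7 letters.
Those 7 letters have E appearing 3 times, X appearing twice, and Z appearing twice, giving (7)!/(3!·2!·2!) = 210.

210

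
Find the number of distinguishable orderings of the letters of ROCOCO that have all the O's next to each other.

Treat the 3 copies of O as a single block. The multiset to arrange is then {OOO, C, C, R}, 4 items in all.
That gives (4)!/(2!) = 12 arrangements.

12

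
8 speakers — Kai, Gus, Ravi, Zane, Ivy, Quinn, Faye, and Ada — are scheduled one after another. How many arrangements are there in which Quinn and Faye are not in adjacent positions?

There are 8! = 40320 arrangements in all. If Quinn and Faye are adjacent, merging them into one block gives 2·(7)! = 10080 arrangements.
So 40320 − 10080 = 30240 arrangements keep them apart.

30240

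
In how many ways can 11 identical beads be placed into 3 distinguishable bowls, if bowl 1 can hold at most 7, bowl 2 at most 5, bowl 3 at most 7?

37

By stars and bars, unrestricted non-negative solutions to x_1+…+x_3 = 11 number C(11+2,2) = 78.
Subtract solutions that violate a single cap (substitute x_i' = x_i − (cap_i+1)): x_1 ≥ 8 gives C(5,2) = 10; x_2 ≥ 6 gives C(7,2) = 21; x_3 ≥ 8 gives C(5,2) = 10. Together 41.
No two caps can be exceeded simultaneously, so the pair terms are all 0.
By inclusion–exclusion the count is 78 − 41 + 0 = 37.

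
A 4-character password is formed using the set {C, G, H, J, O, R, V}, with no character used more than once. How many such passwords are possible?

840

Choose and order 4 of the 7 symbols: the first character has 7 options, the next 6, then 5, 4.
7 × 6 × 5 × 4 = 840.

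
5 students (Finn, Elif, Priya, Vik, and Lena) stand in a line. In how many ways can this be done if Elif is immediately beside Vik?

Treat {Elif, Vik} as a single unit. There are 4 units to order, and the pair itself can be ordered 2 ways.
So the count is 2·(4)! = 48.

48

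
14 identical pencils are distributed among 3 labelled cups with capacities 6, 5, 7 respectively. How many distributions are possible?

Without the upper bounds there are C(16,2) = 120 ways to split 14 among 3 cups.
Subtract solutions that violate a single cap (substitute x_i' = x_i − (cap_i+1)): x_1 ≥ 7 gives C(9,2) = 36; x_2 ≥ 6 gives C(10,2) = 45; x_3 ≥ 8 gives C(8,2) = 28. Together 109.
Add back pairs where two caps are both exceeded: 3 + 0 + 1 = 4.
By inclusion–exclusion the count is 120 − 109 + 4 = 15.

15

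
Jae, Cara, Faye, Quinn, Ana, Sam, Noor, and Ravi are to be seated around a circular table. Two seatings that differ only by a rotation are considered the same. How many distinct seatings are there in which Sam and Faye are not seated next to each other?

3600

Without the restriction there are (7)! = 5040 seatings.
Seatings with Sam beside Faye: treat them as a block with 2 internal orders, giving 2 × (6)! = 1440.
Subtracting, 5040 − 1440 = 3600.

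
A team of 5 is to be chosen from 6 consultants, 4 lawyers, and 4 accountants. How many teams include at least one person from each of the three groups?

With no constraint there are C(14,5) = 2002 possible selections.
Selections missing a whole group: no consultants → C(8,5) = 56; no lawyers → C(10,5) = 252; no accountants → C(10,5) = 252.
Add back selections omitting two groups (i.e. drawn from a single group): C(6,5) + C(4,5) + C(4,5) = 6.
By inclusion–exclusion: 2002 − 560 + 6 = 1448.

1448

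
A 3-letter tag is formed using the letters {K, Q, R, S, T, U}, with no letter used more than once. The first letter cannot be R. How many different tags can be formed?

The first letter has 6−1 = 5 choices (anything except R).
The remaining 2 letters are filled from the other 5 symbols without repetition: 5 × 4 = 20.
Total: 5 × 20 = 100.

100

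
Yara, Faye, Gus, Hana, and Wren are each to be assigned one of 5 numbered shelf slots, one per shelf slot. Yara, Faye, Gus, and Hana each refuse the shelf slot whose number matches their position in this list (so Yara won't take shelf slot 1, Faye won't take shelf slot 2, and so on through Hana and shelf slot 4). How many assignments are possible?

53

Let Aᵢ (for 1 ≤ i ≤ 4) be the placements that put person i in their forbidden shelf slot. Any j of these fix j positions, leaving (5−j)! ways to fill the rest, and there are C(4,j) ways to pick which j.
By inclusion–exclusion, the number of valid placements is Σ_{j=0}^{4} (−1)^j C(4,j)·(5−j)!.
Computing: 120 − 96 + 36 − 8 + 1 = 53.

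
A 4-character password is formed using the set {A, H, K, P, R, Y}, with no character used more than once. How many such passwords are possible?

Choose and order 4 of the 6 symbols: the first character has 6 options, the next 5, then 4, 3.
That product is 6 × 5 × 4 × 3 = 360.

360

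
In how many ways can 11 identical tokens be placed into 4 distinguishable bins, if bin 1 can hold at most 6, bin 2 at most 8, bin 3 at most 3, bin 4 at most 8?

190

Without the upper bounds there are C(14,3) = 364 ways to split 11 among 4 bins.
Subtract solutions that violate a single cap (substitute x_i' = x_i − (cap_i+1)): x_1 ≥ 7 gives C(7,3) = 35; x_2 ≥ 9 gives C(5,3) = 10; x_3 ≥ 4 gives C(10,3) = 120; x_4 ≥ 9 gives C(5,3) = 10. Together 175.
Add back pairs where two caps are both exceeded: 0 + 1 + 0 + 0 + 0 + 0 = 1.
By inclusion–exclusion the count is 364 − 175 + 1 = 190.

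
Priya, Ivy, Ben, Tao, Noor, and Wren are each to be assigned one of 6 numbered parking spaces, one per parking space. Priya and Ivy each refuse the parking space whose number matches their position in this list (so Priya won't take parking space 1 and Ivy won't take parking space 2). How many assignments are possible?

504

Let Aᵢ (for i ∈ {1, 2}) be the placements that put person i in their forbidden parking space. Any j of these fix j positions, leaving (6−j)! ways to fill the rest, and there are C(2,j) ways to pick which j.
By inclusion–exclusion, the number of valid placements is Σ_{j=0}^{2} (−1)^j C(2,j)·(6−j)!.
Computing: 720 − 240 + 24 = 504.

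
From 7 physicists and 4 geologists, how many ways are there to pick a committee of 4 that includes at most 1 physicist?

Split by how many physicists are chosen (0 through 1).
Sum: C(7,0)·C(4,4) + C(7,1)·C(4,3) = 1 + 28 = 29.

29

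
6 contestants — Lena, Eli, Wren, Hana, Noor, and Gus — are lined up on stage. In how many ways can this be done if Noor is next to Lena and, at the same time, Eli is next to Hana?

96

Treat {Noor,Lena} as one block (2 orders) and {Eli,Hana} as another (2 orders).
That leaves 4 units to arrange: 2 × 2 × 4! = 4 × 24 = 96.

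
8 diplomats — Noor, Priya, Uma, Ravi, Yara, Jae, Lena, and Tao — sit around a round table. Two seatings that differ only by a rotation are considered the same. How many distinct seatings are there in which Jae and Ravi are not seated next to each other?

All circular seatings of 8 people number (7)! = 5040.
Those with Jae next to Ravi: fuse the pair into one unit and seat 7 units around a circle — 2·(6)! = 1440.
Subtracting, 5040 − 1440 = 3600.

3600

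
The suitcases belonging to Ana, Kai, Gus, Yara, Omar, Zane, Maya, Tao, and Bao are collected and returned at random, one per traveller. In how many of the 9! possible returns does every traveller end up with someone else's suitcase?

Count assignments avoiding every fixed point. For any j of the 9 travellers fixed to their own suitcase, the other 9−j can be arranged in (9−j)! ways.
By inclusion–exclusion this is Σ_{j=0}^{9} (−1)^j C(9,j)·(9−j)!.
Computing: 362880 − 362880 + 181440 − 60480 + 15120 − 3024 + 504 − 72 + 9 − 1 = 133496.

133496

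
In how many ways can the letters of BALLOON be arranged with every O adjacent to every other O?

Treat the 2 copies of O as a single block. The multiset to arrange is then {OO, A, B, L, L, N}, 6 items in all.
That gives (6)!/(2!) = 360 arrangements.

360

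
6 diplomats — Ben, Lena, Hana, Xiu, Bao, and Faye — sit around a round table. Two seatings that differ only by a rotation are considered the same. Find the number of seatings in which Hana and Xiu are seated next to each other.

48

Treat {Hana, Xiu} as one unit (2 internal orders) and seat the resulting 5 units around the table: (4)! circular arrangements.
So 2 × (4)! = 2 × 24 = 48.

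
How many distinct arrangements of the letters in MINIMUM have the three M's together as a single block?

Treat the 3 copies of M as a single block. The multiset to arrange is then {MMM, I, I, N, U}, 5 items in all.
That gives (5)!/(2!) = 60 arrangements.

60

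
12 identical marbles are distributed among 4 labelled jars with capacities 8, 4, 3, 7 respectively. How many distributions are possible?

136

Ignoring the caps, the number of non-negative solutions to x_1+…+x_4 = 12 is C(15,3) = 455.
Subtract solutions that violate a single cap (substitute x_i' = x_i − (cap_i+1)): x_1 ≥ 9 gives C(6,3) = 20; x_2 ≥ 5 gives C(10,3) = 120; x_3 ≥ 4 gives C(11,3) = 165; x_4 ≥ 8 gives C(7,3) = 35. Together 340.
Add back pairs where two caps are both exceeded: 0 + 0 + 0 + 20 + 0 + 1 = 21.
By inclusion–exclusion the count is 455 − 340 + 21 = 136.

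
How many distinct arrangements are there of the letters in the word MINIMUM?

420

MINIMUM has 7 letters with I appearing twice and M appearing 3 times.
The number of distinct arrangements is 7!/(3!·2!) = 5040/12 = 420.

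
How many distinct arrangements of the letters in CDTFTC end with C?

60

With the last slot taken by C, it remains to arrange the other 5 letters (DTFTC).
Those 5 letters have T appearing twice, giving (5)!/(2!) = 60.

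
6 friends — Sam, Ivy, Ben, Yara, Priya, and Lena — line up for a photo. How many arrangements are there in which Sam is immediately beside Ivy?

Glue Sam and Ivy into one block (2 internal orders), leaving 5 units to arrange in a row.
That gives 2 × 5! = 2 × 120 = 240.

240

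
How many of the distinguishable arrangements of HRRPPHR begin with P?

60

With the first slot taken by P, it remains to arrange the other 6 letters (HRRPHR).
Those 6 letters have H appearing twice and R appearing 3 times, giving (6)!/(3!·2!) = 60.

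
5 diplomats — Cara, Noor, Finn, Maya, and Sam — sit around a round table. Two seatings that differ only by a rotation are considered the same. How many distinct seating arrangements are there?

Seat Cara anywhere (absorbing the rotational symmetry), then permute the other 4: (4)! = 24.

24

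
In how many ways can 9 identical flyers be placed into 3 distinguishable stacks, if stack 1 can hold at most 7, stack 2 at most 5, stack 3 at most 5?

Ignoring the caps, the number of non-negative solutions to x_1+…+x_3 = 9 is C(11,2) = 55.
Subtract solutions that violate a single cap (substitute x_i' = x_i − (cap_i+1)): x_1 ≥ 8 gives C(3,2) = 3; x_2 ≥ 6 gives C(5,2) = 10; x_3 ≥ 6 gives C(5,2) = 10. Together 23.
No two caps can be exceeded simultaneously, so the pair terms are all 0.
By inclusion–exclusion the count is 55 − 23 + 0 = 32.

32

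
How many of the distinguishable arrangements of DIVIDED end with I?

Fix I in the last position and arrange the remaining 6 letters.
Those 6 letters have D appearing 3 times, giving (6)!/(3!) = 120.

120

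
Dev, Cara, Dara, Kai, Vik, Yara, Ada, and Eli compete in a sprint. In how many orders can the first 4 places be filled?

1680

There are 8 choices for 1st place, 7 for 2nd, and so on down to 5 for position 4.
That gives 8 × 7 × 6 × 5 = 1680.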